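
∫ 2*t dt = t^2 + C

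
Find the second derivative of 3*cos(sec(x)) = -3*(sin(x)^2*sin(1/cos(x)) + sin(x)^2*cos(1/cos(x))/cos(x) + sin(1/cos(x)))/cos(x)^3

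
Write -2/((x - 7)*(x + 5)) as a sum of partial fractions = 1/(6*(x + 5)) - 1/(6*(x - 7))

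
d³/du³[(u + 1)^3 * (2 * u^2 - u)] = 120*u^2 + 120*u + 18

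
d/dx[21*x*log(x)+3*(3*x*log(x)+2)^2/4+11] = 27*x*log(x)^2/2 + 27*x*log(x)/2 + 30*log(x) + 30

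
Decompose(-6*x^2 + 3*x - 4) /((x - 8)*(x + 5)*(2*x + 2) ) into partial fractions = -13/(8*(x + 5)) + 13/(72*(x + 1)) - 14/(9*(x - 8))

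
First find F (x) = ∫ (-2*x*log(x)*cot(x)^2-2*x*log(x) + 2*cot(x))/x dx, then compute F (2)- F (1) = 2*log(2)*cot(2)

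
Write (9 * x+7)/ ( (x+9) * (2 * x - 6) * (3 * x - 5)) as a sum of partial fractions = -99/(128*(3*x - 5)) - 37/(384*(x + 9)) + 17/(48*(x - 3))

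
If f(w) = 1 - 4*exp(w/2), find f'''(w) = -exp(w/2)/2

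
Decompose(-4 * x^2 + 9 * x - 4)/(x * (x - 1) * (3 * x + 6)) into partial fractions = -19/(9*(x + 2)) + 1/(9*(x - 1)) + 2/(3*x)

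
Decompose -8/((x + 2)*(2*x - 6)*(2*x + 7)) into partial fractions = -16/(39*(2*x + 7)) + 4/(15*(x + 2)) - 4/(65*(x - 3))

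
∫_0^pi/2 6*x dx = 3*pi^2/4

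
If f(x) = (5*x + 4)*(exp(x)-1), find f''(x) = 5*x*exp(x) + 14*exp(x)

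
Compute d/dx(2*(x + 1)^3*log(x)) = (6*x^3*log(x) + 2*x^3 + 12*x^2*log(x) + 6*x^2 + 6*x*log(x) + 6*x + 2)/x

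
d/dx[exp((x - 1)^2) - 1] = 2*x*exp(x^2 - 2*x + 1) - 2*exp(x^2 - 2*x + 1)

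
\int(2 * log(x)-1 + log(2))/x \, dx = (log(x) - 1)*log(2*x) + C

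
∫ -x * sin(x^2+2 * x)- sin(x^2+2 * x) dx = cos(x*(x + 2))/2 + C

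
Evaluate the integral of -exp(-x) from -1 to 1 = -E + exp(-1)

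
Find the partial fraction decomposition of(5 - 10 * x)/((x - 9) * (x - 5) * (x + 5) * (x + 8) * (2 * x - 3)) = -32/(5187*(2*x - 3)) + 5/(741*(x + 8)) - 11/(1092*(x + 5)) + 9/(728*(x - 5)) - 1/(168*(x - 9))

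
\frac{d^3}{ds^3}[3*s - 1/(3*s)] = 2/s^4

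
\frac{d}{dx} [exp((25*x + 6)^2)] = 1250*x*exp(625*x^2 + 300*x + 36) + 300*exp(625*x^2 + 300*x + 36)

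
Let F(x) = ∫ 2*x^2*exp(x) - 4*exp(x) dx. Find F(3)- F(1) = 2*E + 6*exp(3)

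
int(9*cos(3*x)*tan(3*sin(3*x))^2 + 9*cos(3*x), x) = tan(3*sin(3*x)) + C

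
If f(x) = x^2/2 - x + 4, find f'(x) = x - 1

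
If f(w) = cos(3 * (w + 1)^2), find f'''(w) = 216*w^3*sin(3*w^2 + 6*w + 3) + 648*w^2*sin(3*w^2 + 6*w + 3) + 648*w*sin(3*w^2 + 6*w + 3) - 108*w*cos(3*w^2 + 6*w + 3) + 216*sin(3*w^2 + 6*w + 3) - 108*cos(3*w^2 + 6*w + 3)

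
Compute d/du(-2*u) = -2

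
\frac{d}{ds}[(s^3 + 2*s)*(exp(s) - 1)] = s^3*exp(s) + 3*s^2*exp(s) - 3*s^2 + 2*s*exp(s) + 2*exp(s) - 2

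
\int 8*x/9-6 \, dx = 4*x^2/9 - 6*x + C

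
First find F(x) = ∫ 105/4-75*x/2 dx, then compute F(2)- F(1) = -30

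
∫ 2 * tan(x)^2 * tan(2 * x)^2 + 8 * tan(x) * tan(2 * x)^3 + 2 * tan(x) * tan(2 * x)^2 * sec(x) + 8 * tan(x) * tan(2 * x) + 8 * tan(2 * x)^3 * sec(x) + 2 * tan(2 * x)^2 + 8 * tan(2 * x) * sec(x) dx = 2*(tan(x) + sec(x))*tan(2*x)^2 + C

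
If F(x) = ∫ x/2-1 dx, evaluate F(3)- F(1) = 0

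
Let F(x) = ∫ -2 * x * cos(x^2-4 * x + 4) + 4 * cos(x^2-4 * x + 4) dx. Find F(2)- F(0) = sin(4)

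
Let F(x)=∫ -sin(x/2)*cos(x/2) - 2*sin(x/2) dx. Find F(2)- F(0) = -9 + (cos(1) + 2)^2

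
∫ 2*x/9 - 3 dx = x^2/9 - 3*x + C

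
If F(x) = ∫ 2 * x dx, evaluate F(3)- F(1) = 8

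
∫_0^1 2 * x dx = 1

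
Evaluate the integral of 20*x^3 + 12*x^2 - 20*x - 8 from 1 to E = 9 + (4 + 5*E)*(-2*E + exp(3))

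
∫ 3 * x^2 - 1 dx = x^3 - x + C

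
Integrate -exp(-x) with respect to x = exp(-x) + C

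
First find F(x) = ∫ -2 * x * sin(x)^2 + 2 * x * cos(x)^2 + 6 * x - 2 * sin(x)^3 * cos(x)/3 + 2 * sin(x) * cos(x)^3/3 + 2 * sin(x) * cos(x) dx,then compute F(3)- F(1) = -sin(2) + 3*sin(6) - sin(2)^2/12 + sin(6)^2/12 + 24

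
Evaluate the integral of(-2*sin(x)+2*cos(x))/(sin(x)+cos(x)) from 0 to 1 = 2*log(cos(1) + sin(1))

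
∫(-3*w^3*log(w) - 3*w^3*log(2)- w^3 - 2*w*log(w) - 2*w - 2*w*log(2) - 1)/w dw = -(w^3 + 2*w + 1)*log(2*w) + C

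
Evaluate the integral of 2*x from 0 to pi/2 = pi^2/4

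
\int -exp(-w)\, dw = exp(-w) + C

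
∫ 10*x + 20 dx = 5*x^2 + 20*x + C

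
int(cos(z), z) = sin(z) + C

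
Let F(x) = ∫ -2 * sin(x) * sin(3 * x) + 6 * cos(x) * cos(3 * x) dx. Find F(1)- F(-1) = 4*sin(3)*cos(1)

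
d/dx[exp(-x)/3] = -exp(-x)/3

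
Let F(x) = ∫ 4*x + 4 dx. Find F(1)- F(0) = 6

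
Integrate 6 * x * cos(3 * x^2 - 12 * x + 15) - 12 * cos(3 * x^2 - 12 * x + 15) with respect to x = sin(3*(x - 2)^2 + 3) + C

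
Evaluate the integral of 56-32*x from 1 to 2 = 8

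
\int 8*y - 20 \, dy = 4*y^2 - 20*y + C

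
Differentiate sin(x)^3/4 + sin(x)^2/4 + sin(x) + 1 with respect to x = (2*sin(x) - 3*cos(x)^2 + 7)*cos(x)/4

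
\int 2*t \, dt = t^2 + C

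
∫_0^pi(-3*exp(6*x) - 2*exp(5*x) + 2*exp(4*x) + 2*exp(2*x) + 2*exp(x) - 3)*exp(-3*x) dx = -(-exp(-pi) + exp(pi))^3 - (-exp(-pi) + exp(pi))^2 - exp(pi) + exp(-pi)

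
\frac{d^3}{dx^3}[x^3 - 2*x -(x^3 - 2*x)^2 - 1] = -120*x^3 + 96*x + 6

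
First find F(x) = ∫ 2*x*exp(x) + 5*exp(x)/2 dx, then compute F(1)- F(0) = -1/2 + 5*E/2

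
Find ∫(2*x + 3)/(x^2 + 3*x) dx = log(-x*(x + 3)) + C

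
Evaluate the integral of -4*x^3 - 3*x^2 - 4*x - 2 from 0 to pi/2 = (-pi/2 - 1)*(pi + pi^3/8)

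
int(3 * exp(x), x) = 3*exp(x) + C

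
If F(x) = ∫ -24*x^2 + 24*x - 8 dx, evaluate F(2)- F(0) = -32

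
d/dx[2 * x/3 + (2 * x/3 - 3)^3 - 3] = 8*x^2/9 - 8*x + 56/3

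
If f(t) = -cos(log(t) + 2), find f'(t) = sin(log(t) + 2)/t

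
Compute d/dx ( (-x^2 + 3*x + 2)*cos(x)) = x^2*sin(x) - 3*x*sin(x) - 2*x*cos(x) - 2*sin(x) + 3*cos(x)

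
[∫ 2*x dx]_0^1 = 1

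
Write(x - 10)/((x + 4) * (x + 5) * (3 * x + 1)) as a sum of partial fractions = -93/(154*(3*x + 1)) - 15/(14*(x + 5)) + 14/(11*(x + 4))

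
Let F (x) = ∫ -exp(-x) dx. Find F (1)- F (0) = -1 + exp(-1)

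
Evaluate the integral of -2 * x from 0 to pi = -pi^2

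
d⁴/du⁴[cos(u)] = cos(u)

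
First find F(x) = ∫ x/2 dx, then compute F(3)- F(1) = 2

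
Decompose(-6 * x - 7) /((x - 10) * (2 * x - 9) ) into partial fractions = 68/(11*(2*x - 9)) - 67/(11*(x - 10))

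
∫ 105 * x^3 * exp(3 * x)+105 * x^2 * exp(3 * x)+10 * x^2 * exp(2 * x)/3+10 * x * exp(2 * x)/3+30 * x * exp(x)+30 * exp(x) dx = 5*x*(21*x^2*exp(2*x) + x*exp(x) + 18)*exp(x)/3 + C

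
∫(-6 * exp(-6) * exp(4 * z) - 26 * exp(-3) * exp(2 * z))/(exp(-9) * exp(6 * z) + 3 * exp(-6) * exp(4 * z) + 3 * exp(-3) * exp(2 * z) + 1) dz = (-5*exp(4*z) - 7*exp(2*z + 3) + 3*exp(6))/(exp(4*z) + 2*exp(2*z + 3) + exp(6)) + C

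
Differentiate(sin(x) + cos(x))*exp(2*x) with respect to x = (sin(x) + 3*cos(x))*exp(2*x)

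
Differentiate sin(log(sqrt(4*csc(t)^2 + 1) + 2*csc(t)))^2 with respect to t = -4*(sqrt(1 + 4/sin(t)^2) + 2/sin(t))*sin(log(sqrt(1 + 4/sin(t)^2) + 2/sin(t)))*cos(t)*cos(log(sqrt(1 + 4/sin(t)^2) + 2/sin(t)))/((2*sqrt(4*csc(t)^2 + 1)*csc(t) + 4*csc(t)^2 + 1)*sin(t)^2)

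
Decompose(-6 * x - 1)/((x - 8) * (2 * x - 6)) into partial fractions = 19/(10*(x - 3)) - 49/(10*(x - 8))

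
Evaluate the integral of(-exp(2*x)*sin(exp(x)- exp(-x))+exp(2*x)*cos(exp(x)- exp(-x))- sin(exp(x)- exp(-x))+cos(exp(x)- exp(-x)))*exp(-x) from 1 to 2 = -sin(E - exp(-1)) + cos(-exp(2) + exp(-2)) - cos(E - exp(-1)) - sin(-exp(2) + exp(-2))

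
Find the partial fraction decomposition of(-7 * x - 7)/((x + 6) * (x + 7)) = -42/(x + 7) + 35/(x + 6)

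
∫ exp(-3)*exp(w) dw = exp(w - 3) + C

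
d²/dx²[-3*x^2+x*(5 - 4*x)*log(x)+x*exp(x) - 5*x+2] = (x^2*exp(x) + 2*x*exp(x) - 8*x*log(x) - 18*x + 5)/x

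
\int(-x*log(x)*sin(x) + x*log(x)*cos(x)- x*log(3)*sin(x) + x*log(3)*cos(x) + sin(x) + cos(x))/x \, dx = sqrt(2)*log(3*x)*sin(x + pi/4) + C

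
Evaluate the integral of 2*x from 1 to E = -1 + exp(2)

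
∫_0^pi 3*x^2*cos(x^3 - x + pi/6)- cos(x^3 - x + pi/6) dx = -1/2 - cos(-pi^3 + pi/3)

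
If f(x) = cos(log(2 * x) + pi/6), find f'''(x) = (-sin(log(x) + pi/6 + log(2)) + 3*cos(log(x) + pi/6 + log(2)))/x^3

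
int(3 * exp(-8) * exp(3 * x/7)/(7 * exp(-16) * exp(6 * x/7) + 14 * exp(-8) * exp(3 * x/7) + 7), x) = exp(3*x/7)/(exp(3*x/7) + exp(8)) + C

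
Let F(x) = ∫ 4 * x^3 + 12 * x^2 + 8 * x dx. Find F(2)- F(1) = 55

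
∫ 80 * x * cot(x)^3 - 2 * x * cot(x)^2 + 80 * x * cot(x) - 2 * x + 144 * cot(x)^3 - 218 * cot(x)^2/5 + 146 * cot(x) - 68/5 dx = (-2*x - 18/5)*(20*cot(x)^2 - cot(x) + 5) + C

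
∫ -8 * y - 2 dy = -4*y^2 - 2*y + C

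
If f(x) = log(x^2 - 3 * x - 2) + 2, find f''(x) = (-2*x^2 + 6*x - 13)/(x^4 - 6*x^3 + 5*x^2 + 12*x + 4)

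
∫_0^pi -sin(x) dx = -2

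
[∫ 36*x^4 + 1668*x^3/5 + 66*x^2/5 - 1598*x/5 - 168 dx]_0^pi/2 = -3*(3*pi^2/20 + 2 + 7*pi/2)*(-pi^3/2 + pi^2/12 + 6 + 7*pi/2) + 36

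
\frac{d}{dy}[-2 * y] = -2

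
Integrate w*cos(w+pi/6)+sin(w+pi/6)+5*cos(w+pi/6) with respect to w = (w + 5)*sin(w + pi/6) + C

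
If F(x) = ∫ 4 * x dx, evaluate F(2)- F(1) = 6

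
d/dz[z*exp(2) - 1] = exp(2)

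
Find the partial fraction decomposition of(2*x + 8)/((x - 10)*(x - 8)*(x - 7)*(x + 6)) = 1/(728*(x + 6)) + 22/(39*(x - 7)) - 6/(7*(x - 8)) + 7/(24*(x - 10))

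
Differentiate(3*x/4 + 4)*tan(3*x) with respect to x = 9*x/(4*cos(3*x)^2) + 3*tan(3*x)/4 + 12/cos(3*x)^2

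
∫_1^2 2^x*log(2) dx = 2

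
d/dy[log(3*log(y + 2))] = 1/(y*log(y + 2) + 2*log(y + 2))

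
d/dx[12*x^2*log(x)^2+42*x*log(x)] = 24*x*log(x)^2 + 24*x*log(x) + 42*log(x) + 42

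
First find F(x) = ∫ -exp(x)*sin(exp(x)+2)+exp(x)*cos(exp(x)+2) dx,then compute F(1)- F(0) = sin(2 + E) - sin(3) + cos(2 + E) - cos(3)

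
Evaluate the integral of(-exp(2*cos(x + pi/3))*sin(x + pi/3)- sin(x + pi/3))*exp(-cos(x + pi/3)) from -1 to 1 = -exp(sin(pi/6 + 1)) - exp(-cos(1 + pi/3)) + exp(-sin(pi/6 + 1)) + exp(cos(1 + pi/3))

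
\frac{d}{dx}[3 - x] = -1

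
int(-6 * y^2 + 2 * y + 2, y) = -2*y^3 + y^2 + 2*y + C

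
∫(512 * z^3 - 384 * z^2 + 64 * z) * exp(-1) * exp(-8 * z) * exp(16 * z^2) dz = (16*z^2 - 8*z - 1)*exp(16*z^2 - 8*z - 1) + C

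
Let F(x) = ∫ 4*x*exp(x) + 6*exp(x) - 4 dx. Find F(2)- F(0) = -10 + 10*exp(2)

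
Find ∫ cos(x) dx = sin(x) + C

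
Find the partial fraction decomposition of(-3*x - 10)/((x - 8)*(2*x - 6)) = 19/(10*(x - 3)) - 17/(5*(x - 8))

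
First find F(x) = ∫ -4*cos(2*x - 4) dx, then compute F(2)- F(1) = -2*sin(2)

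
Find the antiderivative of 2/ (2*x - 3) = log(9 - 6*x) + C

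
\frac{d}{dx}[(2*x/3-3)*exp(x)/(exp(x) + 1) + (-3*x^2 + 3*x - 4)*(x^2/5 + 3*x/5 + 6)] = (-36*x^3*exp(2*x) - 72*x^3*exp(x) - 36*x^3 - 54*x^2*exp(2*x) - 108*x^2*exp(x) - 54*x^2 - 510*x*exp(2*x) - 1010*x*exp(x) - 510*x + 244*exp(2*x) + 433*exp(x) + 234)/(15*exp(2*x) + 30*exp(x) + 15)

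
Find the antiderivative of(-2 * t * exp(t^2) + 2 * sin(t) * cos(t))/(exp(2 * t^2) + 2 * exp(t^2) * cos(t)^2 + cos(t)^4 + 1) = acot(exp(t^2) + cos(t)^2) + C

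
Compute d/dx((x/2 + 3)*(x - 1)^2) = 3*x^2/2 + 4*x - 11/2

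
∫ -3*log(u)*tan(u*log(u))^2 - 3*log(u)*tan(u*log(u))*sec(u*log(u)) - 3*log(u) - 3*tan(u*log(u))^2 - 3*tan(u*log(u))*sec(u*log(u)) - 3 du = -3*tan(u*log(u)) - 3/cos(u*log(u)) + C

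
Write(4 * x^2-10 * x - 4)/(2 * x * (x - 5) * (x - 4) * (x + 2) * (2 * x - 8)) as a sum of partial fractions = 1/(63*(x + 2)) - 101/(288*(x - 4)) - 5/(24*(x - 4)^2) + 23/(70*(x - 5)) + 1/(160*x)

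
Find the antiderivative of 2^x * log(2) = 2^x + C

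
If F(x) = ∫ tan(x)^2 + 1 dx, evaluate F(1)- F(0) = tan(1)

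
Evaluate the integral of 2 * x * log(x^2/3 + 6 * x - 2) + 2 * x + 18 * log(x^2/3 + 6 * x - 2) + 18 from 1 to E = -13*log(13/3) + 3*(-2 + exp(2)/3 + 6*E)*log(-2 + exp(2)/3 + 6*E)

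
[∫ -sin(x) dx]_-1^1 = 0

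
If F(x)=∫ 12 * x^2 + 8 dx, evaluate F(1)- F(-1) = 24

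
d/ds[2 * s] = 2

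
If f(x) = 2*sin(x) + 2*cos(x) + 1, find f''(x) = -2*sin(x) - 2*cos(x)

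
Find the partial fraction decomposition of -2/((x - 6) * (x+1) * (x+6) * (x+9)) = 1/(180*(x + 9)) - 1/(90*(x + 6)) + 1/(140*(x + 1)) - 1/(630*(x - 6))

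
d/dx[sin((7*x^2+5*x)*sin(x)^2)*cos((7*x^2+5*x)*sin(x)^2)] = 2*(14*x^2*cos(x) + 14*x*sin(x) + 10*x*cos(x) + 5*sin(x))*sin(x)*sin(7*x^2*sin(x)^2 + 5*x*sin(x)^2 + pi/4)*cos(7*x^2*sin(x)^2 + 5*x*sin(x)^2 + pi/4)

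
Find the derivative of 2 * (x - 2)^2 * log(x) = (4*x^2*log(x) + 2*x^2 - 8*x*log(x) - 8*x + 8)/x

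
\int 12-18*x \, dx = -9*x^2 + 12*x + C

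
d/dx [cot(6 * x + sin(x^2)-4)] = -2*(x*cos(x^2) + 3)/sin(6*x + sin(x^2) - 4)^2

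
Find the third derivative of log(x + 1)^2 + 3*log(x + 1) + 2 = 4*log(x + 1)/(x^3 + 3*x^2 + 3*x + 1)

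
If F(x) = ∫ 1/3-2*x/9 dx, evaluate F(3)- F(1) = -2/9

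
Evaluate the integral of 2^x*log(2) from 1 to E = -2 + 2^E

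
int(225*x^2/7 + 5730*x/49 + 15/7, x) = 75*x^3/7 + 2865*x^2/49 + 15*x/7 + C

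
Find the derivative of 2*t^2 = 4*t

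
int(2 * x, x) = x^2 + C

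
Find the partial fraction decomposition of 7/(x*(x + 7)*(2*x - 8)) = 1/(22*(x + 7)) + 7/(88*(x - 4)) - 1/(8*x)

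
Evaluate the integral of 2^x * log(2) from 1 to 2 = 2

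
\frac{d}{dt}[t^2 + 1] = 2*t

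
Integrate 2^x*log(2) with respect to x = 2^x + C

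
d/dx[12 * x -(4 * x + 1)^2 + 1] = 4 - 32*x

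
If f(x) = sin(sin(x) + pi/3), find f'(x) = cos(x)*cos(sin(x) + pi/3)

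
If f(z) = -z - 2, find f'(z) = -1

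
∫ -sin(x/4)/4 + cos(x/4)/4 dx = sqrt(2)*sin((x + pi)/4) + C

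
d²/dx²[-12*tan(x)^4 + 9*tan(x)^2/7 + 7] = -240*tan(x)^6 - 2634*tan(x)^4/7 - 936*tan(x)^2/7 + 18/7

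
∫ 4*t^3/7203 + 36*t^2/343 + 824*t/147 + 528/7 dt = t^4/7203 + 12*t^3/343 + 412*t^2/147 + 528*t/7 + C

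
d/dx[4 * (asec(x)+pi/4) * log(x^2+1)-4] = (8*x^3*sqrt(1 - 1/x^2)*asec(x) + 2*pi*x^3*sqrt(1 - 1/x^2) + 4*x^2*log(x^2 + 1) + 4*log(x^2 + 1))/(x^4*sqrt(1 - 1/x^2) + x^2*sqrt(1 - 1/x^2))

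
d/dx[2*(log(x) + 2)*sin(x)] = 2*(x*log(x)*cos(x) + 2*x*cos(x) + sin(x))/x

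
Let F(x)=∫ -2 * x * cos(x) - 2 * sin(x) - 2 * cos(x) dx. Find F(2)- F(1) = -6*sin(2) + 4*sin(1)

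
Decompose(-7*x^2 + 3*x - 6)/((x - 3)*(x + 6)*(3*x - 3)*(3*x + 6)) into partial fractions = 23/(189*(x + 6)) - 2/(27*(x + 2)) + 5/(189*(x - 1)) - 2/(27*(x - 3))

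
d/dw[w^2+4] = 2*w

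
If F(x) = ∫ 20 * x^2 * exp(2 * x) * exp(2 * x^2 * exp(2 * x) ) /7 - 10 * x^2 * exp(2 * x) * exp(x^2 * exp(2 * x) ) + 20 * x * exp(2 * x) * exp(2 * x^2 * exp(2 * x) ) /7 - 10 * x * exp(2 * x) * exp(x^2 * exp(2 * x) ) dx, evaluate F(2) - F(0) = -5*exp(4*exp(4)) + 30/7 + 5*exp(8*exp(4))/7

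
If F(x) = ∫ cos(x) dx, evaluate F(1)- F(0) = sin(1)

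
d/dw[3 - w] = -1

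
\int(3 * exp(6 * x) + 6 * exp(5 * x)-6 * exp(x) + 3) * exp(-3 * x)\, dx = ((exp(x) + 1)*exp(x) - 1)^3*exp(-3*x) + C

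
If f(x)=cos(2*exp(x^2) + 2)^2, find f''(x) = 32*x^2*exp(2*x^2)*sin(2*exp(x^2) + 2)^2 - 32*x^2*exp(2*x^2)*cos(2*exp(x^2) + 2)^2 - 8*x^2*exp(x^2)*sin(4*exp(x^2) + 4) - 4*exp(x^2)*sin(4*exp(x^2) + 4)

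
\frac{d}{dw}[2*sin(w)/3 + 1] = 2*cos(w)/3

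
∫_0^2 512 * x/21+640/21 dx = 768/7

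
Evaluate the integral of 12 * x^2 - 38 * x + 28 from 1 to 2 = -1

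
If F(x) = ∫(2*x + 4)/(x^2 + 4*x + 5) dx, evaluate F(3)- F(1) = -log(10) + log(26)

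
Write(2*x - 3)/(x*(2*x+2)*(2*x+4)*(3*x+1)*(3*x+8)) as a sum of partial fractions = -45/(448*(3*x + 8)) + 99/(280*(3*x + 1)) + 7/(80*(x + 2)) - 1/(8*(x + 1)) - 3/(64*x)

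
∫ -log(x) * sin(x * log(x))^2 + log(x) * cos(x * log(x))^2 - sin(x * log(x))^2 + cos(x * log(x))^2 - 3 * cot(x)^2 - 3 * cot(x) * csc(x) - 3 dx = sin(2*x*log(x))/2 + 3*cot(x) + 3*csc(x) + C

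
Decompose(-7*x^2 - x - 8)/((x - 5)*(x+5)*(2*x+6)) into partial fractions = -89/(20*(x + 5)) + 17/(8*(x + 3)) - 47/(40*(x - 5))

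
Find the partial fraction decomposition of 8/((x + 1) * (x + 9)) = -1/(x + 9) + 1/(x + 1)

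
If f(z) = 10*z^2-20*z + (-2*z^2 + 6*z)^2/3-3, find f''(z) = 16*z^2 - 48*z + 44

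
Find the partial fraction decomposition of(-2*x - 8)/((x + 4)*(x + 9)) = -2/(x + 9)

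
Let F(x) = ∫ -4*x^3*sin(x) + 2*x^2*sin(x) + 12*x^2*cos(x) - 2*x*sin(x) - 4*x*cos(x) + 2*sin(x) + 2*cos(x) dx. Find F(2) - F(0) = 26*cos(2) + 2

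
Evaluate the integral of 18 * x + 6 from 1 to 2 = 33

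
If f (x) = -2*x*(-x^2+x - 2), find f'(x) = 6*x^2 - 4*x + 4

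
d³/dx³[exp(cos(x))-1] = (cos(x) + 3)*exp(cos(x))*sin(x)*cos(x)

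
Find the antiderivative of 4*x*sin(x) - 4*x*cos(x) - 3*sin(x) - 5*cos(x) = -sqrt(2)*(4*x + 1)*sin(x + pi/4) + C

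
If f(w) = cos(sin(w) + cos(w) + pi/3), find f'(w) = -sqrt(2)*sin(sqrt(2)*sin(w + pi/4) + pi/3)*cos(w + pi/4)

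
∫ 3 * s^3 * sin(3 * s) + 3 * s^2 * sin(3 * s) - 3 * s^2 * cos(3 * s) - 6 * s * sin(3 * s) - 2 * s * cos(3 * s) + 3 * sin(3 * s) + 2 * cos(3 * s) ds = (-s^3 - s^2 + 2*s - 1)*cos(3*s) + C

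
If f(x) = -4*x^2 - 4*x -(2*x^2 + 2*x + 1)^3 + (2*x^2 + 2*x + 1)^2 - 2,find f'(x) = -48*x^5 - 120*x^4 - 128*x^3 - 72*x^2 - 28*x - 6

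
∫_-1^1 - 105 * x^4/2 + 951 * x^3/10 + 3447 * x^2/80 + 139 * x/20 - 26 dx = -1771/40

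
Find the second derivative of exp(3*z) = 9*exp(3*z)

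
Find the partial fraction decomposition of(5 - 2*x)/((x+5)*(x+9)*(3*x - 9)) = 23/(144*(x + 9)) - 5/(32*(x + 5)) - 1/(288*(x - 3))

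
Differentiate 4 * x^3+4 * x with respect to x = 12*x^2 + 4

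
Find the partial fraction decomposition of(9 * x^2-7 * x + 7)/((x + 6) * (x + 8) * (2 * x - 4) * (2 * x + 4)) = -213/(160*(x + 8)) + 373/(256*(x + 6)) - 19/(128*(x + 2)) + 29/(1280*(x - 2))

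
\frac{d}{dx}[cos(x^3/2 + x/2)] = -(3*x^2 + 1)*sin(x*(x^2 + 1)/2)/2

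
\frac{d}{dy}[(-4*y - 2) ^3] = -192*y^2 - 192*y - 48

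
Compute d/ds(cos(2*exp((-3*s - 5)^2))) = -12*(3*s + 5)*exp(25)*exp(30*s)*exp(9*s^2)*sin(2*exp(25)*exp(30*s)*exp(9*s^2))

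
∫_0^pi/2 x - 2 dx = -2 + (-2 + pi/2)^2/2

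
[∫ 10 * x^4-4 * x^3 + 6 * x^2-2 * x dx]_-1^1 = 8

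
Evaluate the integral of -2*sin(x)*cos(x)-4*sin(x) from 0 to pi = -8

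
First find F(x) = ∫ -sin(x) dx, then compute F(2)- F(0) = -1 + cos(2)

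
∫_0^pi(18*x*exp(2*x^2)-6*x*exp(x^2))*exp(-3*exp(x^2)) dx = -3*exp(-3*exp(pi^2) + pi^2) + 3*exp(-3)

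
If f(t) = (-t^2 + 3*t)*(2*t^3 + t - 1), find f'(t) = -10*t^4 + 24*t^3 - 3*t^2 + 8*t - 3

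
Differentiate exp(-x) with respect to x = -exp(-x)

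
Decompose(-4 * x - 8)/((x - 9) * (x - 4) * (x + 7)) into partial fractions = 5/(44*(x + 7)) + 24/(55*(x - 4)) - 11/(20*(x - 9))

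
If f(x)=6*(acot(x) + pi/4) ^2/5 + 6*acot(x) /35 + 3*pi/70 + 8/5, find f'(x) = (-84*acot(x) - 21*pi - 6)/(35*x^2 + 35)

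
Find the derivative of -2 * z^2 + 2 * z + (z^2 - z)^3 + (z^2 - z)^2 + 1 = 6*z^5 - 15*z^4 + 16*z^3 - 9*z^2 - 2*z + 2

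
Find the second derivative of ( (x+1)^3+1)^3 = 72*x^7 + 504*x^6 + 1512*x^5 + 2610*x^4 + 2880*x^3 + 2052*x^2 + 882*x + 180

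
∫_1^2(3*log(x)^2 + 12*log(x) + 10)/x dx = -8 - 2*log(2) + (log(2) + 2)^3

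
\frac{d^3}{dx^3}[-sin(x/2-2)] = cos(x/2 - 2)/8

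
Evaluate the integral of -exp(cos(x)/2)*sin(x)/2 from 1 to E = -exp(cos(1)/2) + exp(cos(E)/2)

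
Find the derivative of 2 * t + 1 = 2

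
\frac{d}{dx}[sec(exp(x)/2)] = exp(x)*tan(exp(x)/2)*sec(exp(x)/2)/2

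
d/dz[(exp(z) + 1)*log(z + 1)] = (z*exp(z)*log(z + 1) + exp(z)*log(z + 1) + exp(z) + 1)/(z + 1)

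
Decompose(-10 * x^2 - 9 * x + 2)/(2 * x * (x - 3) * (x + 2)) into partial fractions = -1/(x + 2) - 23/(6*(x - 3)) - 1/(6*x)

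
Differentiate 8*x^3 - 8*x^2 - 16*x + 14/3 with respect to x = 24*x^2 - 16*x - 16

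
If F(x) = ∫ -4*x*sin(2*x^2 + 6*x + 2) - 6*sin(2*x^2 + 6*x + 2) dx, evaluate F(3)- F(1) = -cos(10) + cos(38)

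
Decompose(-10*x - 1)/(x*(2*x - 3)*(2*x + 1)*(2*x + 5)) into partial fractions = -3/(10*(2*x + 5)) + 1/(2*(2*x + 1)) - 1/(3*(2*x - 3)) + 1/(15*x)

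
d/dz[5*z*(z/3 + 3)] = 10*z/3 + 15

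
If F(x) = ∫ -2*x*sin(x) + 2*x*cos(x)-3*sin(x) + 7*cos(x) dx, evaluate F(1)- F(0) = -5 + 7*cos(1) + 7*sin(1)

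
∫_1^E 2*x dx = -1 + exp(2)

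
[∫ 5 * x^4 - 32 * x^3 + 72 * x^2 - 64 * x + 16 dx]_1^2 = -1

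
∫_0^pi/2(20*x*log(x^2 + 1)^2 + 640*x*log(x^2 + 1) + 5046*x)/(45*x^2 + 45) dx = -288 - 4*(log(1 + pi^2/4)/3 + 6)^2 + log(1 + pi^2/4)/15 + 2*(log(1 + pi^2/4)/3 + 6)^3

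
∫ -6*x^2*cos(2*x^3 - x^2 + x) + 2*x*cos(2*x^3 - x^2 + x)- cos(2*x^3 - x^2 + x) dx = -sin(x*(2*x^2 - x + 1)) + C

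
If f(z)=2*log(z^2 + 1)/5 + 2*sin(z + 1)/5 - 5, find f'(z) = 2*(z^2*cos(z + 1) + 2*z + cos(z + 1))/(5*z^2 + 5)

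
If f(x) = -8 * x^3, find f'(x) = -24*x^2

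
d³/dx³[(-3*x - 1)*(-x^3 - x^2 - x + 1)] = 72*x + 24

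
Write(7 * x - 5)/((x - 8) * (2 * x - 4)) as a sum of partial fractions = -3/(4*(x - 2)) + 17/(4*(x - 8))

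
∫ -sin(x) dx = cos(x) + C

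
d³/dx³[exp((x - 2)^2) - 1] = 8*x^3*exp(x^2 - 4*x + 4) - 48*x^2*exp(x^2 - 4*x + 4) + 108*x*exp(x^2 - 4*x + 4) - 88*exp(x^2 - 4*x + 4)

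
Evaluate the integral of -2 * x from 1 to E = 1 - exp(2)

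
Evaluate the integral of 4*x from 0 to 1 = 2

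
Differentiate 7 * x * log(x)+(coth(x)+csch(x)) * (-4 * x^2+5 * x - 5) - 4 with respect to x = (4*x^2*cosh(x) + 4*x^2 - 8*x*sinh(x) - 4*x*sinh(2*x) - 5*x*cosh(x) - 5*x + 7*log(x)*sinh(x)^2 + 7*sinh(x)^2 + 5*sinh(x) + 5*sinh(2*x)/2 + 5*cosh(x) + 5)/sinh(x)^2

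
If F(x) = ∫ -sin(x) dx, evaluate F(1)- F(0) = -1 + cos(1)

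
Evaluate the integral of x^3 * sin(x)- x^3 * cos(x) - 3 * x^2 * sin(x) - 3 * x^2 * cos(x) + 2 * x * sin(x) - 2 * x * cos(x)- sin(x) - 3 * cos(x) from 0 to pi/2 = -pi^3/8 - pi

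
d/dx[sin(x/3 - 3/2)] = cos(x/3 - 3/2)/3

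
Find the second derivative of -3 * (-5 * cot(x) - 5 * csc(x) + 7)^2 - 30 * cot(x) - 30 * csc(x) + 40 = 30*(-6 + 5*cos(x)/sin(x) + 20/sin(x) + 12*cos(x)/sin(x)^2 + 12/sin(x)^2 - 30*cos(x)/sin(x)^3 - 30/sin(x)^3)/sin(x)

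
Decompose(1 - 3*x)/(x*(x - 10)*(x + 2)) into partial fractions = 7/(24*(x + 2)) - 29/(120*(x - 10)) - 1/(20*x)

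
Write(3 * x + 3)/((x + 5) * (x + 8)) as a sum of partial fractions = 7/(x + 8) - 4/(x + 5)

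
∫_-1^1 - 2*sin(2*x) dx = 0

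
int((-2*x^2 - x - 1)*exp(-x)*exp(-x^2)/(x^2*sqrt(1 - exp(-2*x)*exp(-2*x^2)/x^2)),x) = acsc(x*exp(x*(x + 1))) + C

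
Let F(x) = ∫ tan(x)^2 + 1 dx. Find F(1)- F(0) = tan(1)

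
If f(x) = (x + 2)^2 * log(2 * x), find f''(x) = (2*x^2*log(x) + 2*x^2*log(2) + 3*x^2 + 4*x - 4)/x^2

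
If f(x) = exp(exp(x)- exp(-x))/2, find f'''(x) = (exp(exp(x) - exp(-x)) - 3*exp(x + exp(x) - exp(-x)) + 4*exp(2*x + exp(x) - exp(-x)) + 4*exp(4*x + exp(x) - exp(-x)) + 3*exp(5*x + exp(x) - exp(-x)) + exp(6*x + exp(x) - exp(-x)))*exp(-3*x)/2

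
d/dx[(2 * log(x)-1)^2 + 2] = (8*log(x) - 4)/x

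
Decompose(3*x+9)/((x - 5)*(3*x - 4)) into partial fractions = -39/(11*(3*x - 4)) + 24/(11*(x - 5))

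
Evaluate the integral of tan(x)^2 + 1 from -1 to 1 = 2*tan(1)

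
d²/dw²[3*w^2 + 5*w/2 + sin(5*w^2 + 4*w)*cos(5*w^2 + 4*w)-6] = -200*w^2*sin(2*w*(5*w + 4)) - 160*w*sin(2*w*(5*w + 4)) - 10*sin(w*(5*w + 4))^2 - 32*sin(2*w*(5*w + 4)) + 10*cos(w*(5*w + 4))^2 + 6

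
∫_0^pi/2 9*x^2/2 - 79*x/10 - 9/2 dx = -18 + (3 - pi)*(pi + 6) + pi^2/80 + 3*pi/4 + 3*pi^3/16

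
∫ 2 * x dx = x^2 + C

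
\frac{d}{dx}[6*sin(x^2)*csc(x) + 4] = 12*x*cos(x^2)*csc(x) - 6*sin(x^2)*cot(x)*csc(x)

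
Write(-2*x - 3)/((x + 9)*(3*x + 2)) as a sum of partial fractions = -1/(5*(3*x + 2)) - 3/(5*(x + 9))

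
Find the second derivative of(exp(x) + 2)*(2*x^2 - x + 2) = 2*x^2*exp(x) + 7*x*exp(x) + 4*exp(x) + 8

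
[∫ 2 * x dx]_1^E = -1 + exp(2)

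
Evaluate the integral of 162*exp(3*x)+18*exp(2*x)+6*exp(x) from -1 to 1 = -54*exp(-3) - 6*exp(-1) - 9*exp(-2) + 6*E + 9*exp(2) + 54*exp(3)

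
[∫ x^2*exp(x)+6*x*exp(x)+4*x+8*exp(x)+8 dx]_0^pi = -12 + (2 + pi)^2*(2 + exp(pi))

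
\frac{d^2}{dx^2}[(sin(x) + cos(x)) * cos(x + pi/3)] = -2*sqrt(2)*cos(2*x + pi/12)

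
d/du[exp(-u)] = -exp(-u)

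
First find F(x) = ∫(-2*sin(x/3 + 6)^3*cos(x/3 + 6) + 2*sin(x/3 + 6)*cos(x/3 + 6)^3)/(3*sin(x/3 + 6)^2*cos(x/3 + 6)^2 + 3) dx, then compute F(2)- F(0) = -log(9 - cos(24)) + log(9 - cos(80/3))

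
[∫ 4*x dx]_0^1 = 2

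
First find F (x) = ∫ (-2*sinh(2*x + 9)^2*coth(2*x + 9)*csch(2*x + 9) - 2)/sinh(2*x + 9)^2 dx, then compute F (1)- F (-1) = -coth(7) - csch(7) + csch(11) + coth(11)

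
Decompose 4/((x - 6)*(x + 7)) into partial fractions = -4/(13*(x + 7)) + 4/(13*(x - 6))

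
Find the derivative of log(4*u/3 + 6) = 2/(2*u + 9)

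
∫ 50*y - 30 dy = 25*y^2 - 30*y + C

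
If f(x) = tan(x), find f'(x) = cos(x)^(-2)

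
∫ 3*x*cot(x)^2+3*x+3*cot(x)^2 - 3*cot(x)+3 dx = (-3*x - 3)*cot(x) + C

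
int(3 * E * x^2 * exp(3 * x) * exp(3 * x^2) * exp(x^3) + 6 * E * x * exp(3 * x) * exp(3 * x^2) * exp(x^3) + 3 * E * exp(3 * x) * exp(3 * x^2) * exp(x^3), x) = exp((x + 1)^3) + C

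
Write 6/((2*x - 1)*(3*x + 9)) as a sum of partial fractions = 4/(7*(2*x - 1)) - 2/(7*(x + 3))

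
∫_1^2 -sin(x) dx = -cos(1) + cos(2)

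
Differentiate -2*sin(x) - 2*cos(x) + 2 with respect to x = 2*sin(x) - 2*cos(x)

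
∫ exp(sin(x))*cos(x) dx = exp(sin(x)) + C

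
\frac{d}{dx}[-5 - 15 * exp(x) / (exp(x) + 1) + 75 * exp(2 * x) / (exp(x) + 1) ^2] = (135*exp(2*x) - 15*exp(x))/(exp(3*x) + 3*exp(2*x) + 3*exp(x) + 1)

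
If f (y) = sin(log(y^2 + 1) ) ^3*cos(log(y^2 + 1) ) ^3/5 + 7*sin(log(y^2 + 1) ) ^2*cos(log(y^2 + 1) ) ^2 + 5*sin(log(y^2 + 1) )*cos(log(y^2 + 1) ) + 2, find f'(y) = y*(-3*(1 - cos(2*log(y^2 + 1)))^2*cos(2*log(y^2 + 1))/2 + 35*sin(4*log(y^2 + 1)) + 53*cos(2*log(y^2 + 1)) - 3*cos(4*log(y^2 + 1))/2 - 3/2)/(5*y^2 + 5)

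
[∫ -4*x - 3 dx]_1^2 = -9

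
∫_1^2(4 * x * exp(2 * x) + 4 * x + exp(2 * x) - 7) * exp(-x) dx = -E - 5*exp(-2) + exp(-1) + 5*exp(2)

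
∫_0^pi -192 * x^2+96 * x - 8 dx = (1 - 4*pi)^3 - 1 + 4*pi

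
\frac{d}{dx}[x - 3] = 1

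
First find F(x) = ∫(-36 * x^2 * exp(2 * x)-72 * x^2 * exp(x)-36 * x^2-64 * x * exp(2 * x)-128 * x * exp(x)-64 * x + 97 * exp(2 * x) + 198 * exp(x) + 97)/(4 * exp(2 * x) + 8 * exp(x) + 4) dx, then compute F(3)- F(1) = -187/2 - E/(1 + E) + exp(3)/(1 + exp(3))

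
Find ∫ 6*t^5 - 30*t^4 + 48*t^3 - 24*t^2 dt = t^6 - 6*t^5 + 12*t^4 - 8*t^3 + C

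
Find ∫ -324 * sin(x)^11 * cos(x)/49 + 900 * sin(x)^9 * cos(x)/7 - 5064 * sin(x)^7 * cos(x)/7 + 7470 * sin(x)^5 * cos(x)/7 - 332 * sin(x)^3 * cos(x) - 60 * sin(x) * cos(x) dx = (-27*sin(x)^10 + 630*sin(x)^8 - 4431*sin(x)^6 + 8715*sin(x)^4 - 4067*sin(x)^2 - 1470)*sin(x)^2/49 + C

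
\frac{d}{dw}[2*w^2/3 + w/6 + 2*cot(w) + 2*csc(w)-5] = 4*w/3 - 2*cot(w)^2 - 2*cot(w)*csc(w) - 11/6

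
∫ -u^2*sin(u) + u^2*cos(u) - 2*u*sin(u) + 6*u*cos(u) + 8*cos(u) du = sqrt(2)*(u + 2)^2*sin(u + pi/4) + C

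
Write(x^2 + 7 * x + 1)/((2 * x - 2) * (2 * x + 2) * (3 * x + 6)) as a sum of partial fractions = -1/(4*(x + 2)) + 5/(24*(x + 1)) + 1/(8*(x - 1))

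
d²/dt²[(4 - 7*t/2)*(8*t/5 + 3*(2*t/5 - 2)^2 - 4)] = 656/25 - 252*t/25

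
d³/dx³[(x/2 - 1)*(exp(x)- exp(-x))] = (x*exp(2*x) + x + exp(2*x) - 5)*exp(-x)/2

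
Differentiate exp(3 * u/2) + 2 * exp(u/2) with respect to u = 3*exp(3*u/2)/2 + exp(u/2)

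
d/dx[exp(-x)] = -exp(-x)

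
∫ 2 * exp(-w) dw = -2*exp(-w) + C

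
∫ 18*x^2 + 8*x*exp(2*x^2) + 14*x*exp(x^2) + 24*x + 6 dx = 6*x^3 + 12*x^2 + 6*x + 2*exp(2*x^2) + 7*exp(x^2) + C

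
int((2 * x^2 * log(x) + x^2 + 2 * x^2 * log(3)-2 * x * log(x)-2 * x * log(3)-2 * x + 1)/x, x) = (x - 1)^2*log(3*x) + C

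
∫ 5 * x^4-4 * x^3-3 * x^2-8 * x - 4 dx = x^5 - x^4 - x^3 - 4*x^2 - 4*x + C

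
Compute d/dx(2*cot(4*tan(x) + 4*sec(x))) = -8*(sin(x) + 1)/(sin(4*(tan(x) + 1/cos(x)))^2*cos(x)^2)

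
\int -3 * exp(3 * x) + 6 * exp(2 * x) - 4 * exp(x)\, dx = -(exp(x) - 1)^3 - exp(x) + C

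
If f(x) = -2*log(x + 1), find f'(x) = -2/(x + 1)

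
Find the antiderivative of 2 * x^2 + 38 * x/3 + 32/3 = 2*x^3/3 + 19*x^2/3 + 32*x/3 + C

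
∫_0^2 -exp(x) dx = 1 - exp(2)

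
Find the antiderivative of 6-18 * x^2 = -6*x^3 + 6*x + C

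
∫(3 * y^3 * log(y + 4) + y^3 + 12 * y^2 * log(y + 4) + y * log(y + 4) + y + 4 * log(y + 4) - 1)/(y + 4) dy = (y^3 + y - 1)*log(y + 4) + C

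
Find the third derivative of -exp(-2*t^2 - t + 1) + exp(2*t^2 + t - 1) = (64*t^3*exp(4*t^2 + 2*t - 2) + 64*t^3 + 48*t^2*exp(4*t^2 + 2*t - 2) + 48*t^2 + 60*t*exp(4*t^2 + 2*t - 2) - 36*t + 13*exp(4*t^2 + 2*t - 2) - 11)*exp(-2*t^2 - t + 1)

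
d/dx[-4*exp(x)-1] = -4*exp(x)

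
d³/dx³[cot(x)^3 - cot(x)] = -60*cot(x)^6 - 108*cot(x)^4 - 52*cot(x)^2 - 4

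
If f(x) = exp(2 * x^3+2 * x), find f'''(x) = 216*x^6*exp(2*x^3 + 2*x) + 216*x^4*exp(2*x^3 + 2*x) + 216*x^3*exp(2*x^3 + 2*x) + 72*x^2*exp(2*x^3 + 2*x) + 72*x*exp(2*x^3 + 2*x) + 20*exp(2*x^3 + 2*x)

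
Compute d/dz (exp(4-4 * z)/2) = -2*exp(4 - 4*z)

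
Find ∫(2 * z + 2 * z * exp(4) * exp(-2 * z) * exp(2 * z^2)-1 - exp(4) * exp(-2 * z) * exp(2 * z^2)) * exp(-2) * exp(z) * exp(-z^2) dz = 2*sinh(z^2 - z + 2) + C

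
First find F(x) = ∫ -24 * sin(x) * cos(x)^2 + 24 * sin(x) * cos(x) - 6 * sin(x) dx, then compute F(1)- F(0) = -1 + (-1 + 2*cos(1))^3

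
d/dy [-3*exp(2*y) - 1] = -6*exp(2*y)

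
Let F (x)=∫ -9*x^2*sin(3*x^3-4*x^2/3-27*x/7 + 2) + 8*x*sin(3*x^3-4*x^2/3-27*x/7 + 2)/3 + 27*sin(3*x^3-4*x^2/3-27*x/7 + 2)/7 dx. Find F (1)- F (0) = -cos(2) + cos(4/21)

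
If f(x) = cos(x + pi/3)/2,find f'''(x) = sin(x + pi/3)/2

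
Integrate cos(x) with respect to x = sin(x) + C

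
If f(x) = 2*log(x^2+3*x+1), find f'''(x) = (8*x^3 + 36*x^2 + 84*x + 72)/(x^6 + 9*x^5 + 30*x^4 + 45*x^3 + 30*x^2 + 9*x + 1)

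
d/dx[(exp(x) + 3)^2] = 2*exp(2*x) + 6*exp(x)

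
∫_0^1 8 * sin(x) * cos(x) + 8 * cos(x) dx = -4 + 4*(sin(1) + 1)^2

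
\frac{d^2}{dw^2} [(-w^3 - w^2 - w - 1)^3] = -72*w^7 - 168*w^6 - 252*w^5 - 300*w^4 - 240*w^3 - 144*w^2 - 60*w - 12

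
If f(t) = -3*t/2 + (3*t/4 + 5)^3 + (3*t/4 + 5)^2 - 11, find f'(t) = 81*t^2/64 + 18*t + 249/4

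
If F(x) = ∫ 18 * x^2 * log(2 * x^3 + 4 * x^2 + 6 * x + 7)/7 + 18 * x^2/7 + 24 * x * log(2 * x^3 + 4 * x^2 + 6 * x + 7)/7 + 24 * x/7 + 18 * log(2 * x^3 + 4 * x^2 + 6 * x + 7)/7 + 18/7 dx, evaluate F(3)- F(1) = -57*log(19)/7 + 345*log(115)/7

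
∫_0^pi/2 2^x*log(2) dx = -1 + 2^(pi/2)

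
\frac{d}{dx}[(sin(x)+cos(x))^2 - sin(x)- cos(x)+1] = 2*cos(2*x) - sqrt(2)*cos(x + pi/4)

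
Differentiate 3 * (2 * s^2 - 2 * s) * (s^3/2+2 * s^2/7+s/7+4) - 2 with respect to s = 15*s^4 - 36*s^3/7 - 18*s^2/7 + 324*s/7 - 24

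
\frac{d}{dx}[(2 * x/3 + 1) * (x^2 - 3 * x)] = 2*x^2 - 2*x - 3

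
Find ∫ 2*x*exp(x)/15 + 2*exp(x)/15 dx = 2*x*exp(x)/15 + C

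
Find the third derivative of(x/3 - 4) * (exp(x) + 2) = x*exp(x)/3 - 3*exp(x)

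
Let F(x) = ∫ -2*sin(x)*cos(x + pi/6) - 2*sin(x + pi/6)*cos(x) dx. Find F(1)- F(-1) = -sin(2)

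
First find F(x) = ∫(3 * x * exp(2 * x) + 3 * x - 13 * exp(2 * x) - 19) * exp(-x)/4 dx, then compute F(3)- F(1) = -7*exp(3)/4 - 13*exp(-1)/4 + 7*exp(-3)/4 + 13*E/4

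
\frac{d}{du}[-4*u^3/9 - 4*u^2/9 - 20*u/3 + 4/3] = -4*u^2/3 - 8*u/9 - 20/3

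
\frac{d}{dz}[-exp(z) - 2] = -exp(z)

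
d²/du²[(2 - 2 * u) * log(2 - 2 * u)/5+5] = -2/(5*u - 5)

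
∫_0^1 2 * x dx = 1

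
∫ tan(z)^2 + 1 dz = tan(z) + C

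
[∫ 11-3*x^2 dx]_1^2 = 4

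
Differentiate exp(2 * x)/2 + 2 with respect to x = exp(2*x)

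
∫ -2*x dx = -x^2 + C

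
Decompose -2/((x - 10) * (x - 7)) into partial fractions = 2/(3*(x - 7)) - 2/(3*(x - 10))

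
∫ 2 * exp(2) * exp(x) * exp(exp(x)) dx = 2*exp(exp(x) + 2) + C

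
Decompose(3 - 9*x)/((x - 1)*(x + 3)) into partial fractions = -15/(2*(x + 3)) - 3/(2*(x - 1))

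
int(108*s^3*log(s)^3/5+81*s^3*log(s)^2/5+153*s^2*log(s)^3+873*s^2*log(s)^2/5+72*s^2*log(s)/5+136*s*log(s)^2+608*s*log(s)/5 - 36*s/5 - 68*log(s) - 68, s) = s*(9*s + 85)*(3*s^2*log(s)^2 + 4*s*log(s) - 4)*log(s)/5 + C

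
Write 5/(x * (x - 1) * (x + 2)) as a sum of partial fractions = 5/(6*(x + 2)) + 5/(3*(x - 1)) - 5/(2*x)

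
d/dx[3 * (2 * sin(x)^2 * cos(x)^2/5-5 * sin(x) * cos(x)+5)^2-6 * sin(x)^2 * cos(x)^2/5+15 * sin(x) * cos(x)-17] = 6*(-16*sin(x)^5*cos(x)/25 + 12*sin(x)^4 + 16*sin(x)^3*cos(x)/25 - 12*sin(x)^2 + 286*sin(x)*cos(x)/5 - 45)*sin(x + pi/4)*cos(x + pi/4)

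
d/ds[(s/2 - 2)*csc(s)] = -s*cot(s)*csc(s)/2 + 2*cot(s)*csc(s) + csc(s)/2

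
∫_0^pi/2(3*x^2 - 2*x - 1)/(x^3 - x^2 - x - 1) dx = log(-pi^3/8 + 1 + pi/2 + pi^2/4)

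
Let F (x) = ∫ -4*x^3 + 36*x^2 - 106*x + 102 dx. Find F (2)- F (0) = 72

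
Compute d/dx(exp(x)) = exp(x)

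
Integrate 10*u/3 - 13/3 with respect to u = 5*u^2/3 - 13*u/3 + C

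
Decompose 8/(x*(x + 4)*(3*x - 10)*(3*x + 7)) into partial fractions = 72/(595*(3*x + 7)) + 18/(935*(3*x - 10)) - 1/(55*(x + 4)) - 1/(35*x)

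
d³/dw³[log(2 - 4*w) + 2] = 16/(8*w^3 - 12*w^2 + 6*w - 1)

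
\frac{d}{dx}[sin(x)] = cos(x)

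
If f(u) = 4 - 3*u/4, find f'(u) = -3/4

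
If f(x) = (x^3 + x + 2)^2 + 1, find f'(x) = 6*x^5 + 8*x^3 + 12*x^2 + 2*x + 4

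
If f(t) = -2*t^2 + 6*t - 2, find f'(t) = 6 - 4*t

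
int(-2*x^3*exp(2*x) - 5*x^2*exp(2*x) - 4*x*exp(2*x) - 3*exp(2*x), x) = (-x^3 - x^2 - x - 1)*exp(2*x) + C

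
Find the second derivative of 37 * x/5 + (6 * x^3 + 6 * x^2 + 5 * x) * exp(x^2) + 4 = 24*x^5*exp(x^2) + 24*x^4*exp(x^2) + 104*x^3*exp(x^2) + 60*x^2*exp(x^2) + 66*x*exp(x^2) + 12*exp(x^2)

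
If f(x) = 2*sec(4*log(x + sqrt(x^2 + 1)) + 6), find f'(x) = (8*x*tan(4*log(x + sqrt(x^2 + 1)) + 6)*sec(4*log(x + sqrt(x^2 + 1)) + 6) + 8*sqrt(x^2 + 1)*tan(4*log(x + sqrt(x^2 + 1)) + 6)*sec(4*log(x + sqrt(x^2 + 1)) + 6))/(x^2 + x*sqrt(x^2 + 1) + 1)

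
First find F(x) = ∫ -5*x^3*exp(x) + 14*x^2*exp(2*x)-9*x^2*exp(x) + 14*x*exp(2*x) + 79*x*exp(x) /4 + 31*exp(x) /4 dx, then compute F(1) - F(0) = 35*E/4 + 7*exp(2)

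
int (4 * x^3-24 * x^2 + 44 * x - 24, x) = x^4 - 8*x^3 + 22*x^2 - 24*x + C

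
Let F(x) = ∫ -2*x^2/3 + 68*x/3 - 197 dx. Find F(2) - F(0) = -3154/9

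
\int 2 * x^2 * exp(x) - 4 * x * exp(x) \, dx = 2*(x - 2)^2*exp(x) + C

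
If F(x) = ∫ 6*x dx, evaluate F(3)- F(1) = 24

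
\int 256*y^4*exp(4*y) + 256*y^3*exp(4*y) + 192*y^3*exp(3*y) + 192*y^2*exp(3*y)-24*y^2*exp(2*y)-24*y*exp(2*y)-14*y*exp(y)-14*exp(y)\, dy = 2*y*(8*y*(2*y*exp(y) + 1)^2*exp(y) - 14*y*exp(y) - 7)*exp(y) + C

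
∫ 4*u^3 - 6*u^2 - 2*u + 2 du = u^4 - 2*u^3 - u^2 + 2*u + C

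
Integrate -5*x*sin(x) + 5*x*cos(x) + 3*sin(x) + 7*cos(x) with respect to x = sqrt(2)*(5*x + 2)*sin(x + pi/4) + C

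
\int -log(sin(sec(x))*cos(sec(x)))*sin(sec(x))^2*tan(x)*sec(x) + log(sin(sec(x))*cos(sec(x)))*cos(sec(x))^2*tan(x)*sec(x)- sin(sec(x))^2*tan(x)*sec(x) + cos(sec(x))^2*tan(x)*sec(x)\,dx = log(sin(2/cos(x))/2)*sin(2/cos(x))/2 + C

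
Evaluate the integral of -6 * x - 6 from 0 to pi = 3 - 3*(1 + pi)^2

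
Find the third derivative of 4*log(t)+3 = 8/t^3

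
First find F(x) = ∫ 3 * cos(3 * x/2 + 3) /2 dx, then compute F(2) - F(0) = sin(6) - sin(3)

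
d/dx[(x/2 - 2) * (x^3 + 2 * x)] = 2*x^3 - 6*x^2 + 2*x - 4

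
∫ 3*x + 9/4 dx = 3*x^2/2 + 9*x/4 + C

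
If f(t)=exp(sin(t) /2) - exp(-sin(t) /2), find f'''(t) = (-6*exp(sin(t))*sin(t) + exp(sin(t))*cos(t)^2 - 4*exp(sin(t)) + 6*sin(t) + cos(t)^2 - 4)*exp(-sin(t)/2)*cos(t)/8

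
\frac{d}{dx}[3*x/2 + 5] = 3/2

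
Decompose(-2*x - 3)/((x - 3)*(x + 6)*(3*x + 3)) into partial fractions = 1/(15*(x + 6)) + 1/(60*(x + 1)) - 1/(12*(x - 3))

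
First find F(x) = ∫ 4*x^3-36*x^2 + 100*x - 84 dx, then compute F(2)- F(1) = -3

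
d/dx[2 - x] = -1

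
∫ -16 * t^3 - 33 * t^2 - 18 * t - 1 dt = -4*t^4 - 11*t^3 - 9*t^2 - t + C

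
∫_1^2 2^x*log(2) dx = 2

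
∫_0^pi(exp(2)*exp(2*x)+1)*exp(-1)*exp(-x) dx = -E - exp(-pi - 1) + exp(-1) + exp(1 + pi)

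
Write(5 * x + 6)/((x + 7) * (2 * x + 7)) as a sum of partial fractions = -23/(7*(2*x + 7)) + 29/(7*(x + 7))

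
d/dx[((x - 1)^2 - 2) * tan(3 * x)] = 3*x^2/cos(3*x)^2 + 2*x*tan(3*x) - 6*x/cos(3*x)^2 - 2*tan(3*x) - 3/cos(3*x)^2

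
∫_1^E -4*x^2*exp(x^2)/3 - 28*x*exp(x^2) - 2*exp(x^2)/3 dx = -2*(E/3 + 7)*exp(exp(2)) + 44*E/3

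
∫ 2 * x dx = x^2 + C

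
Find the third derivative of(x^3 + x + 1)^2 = 120*x^3 + 48*x + 12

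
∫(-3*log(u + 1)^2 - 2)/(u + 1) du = -(log(u + 1)^2 + 2)*log(u + 1) + C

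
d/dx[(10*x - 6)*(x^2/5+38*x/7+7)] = 6*x^2 + 3716*x/35 + 262/7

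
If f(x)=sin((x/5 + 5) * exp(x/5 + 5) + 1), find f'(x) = (x + 30)*exp(5)*exp(x/5)*cos(x*exp(5)*exp(x/5)/5 + 5*exp(5)*exp(x/5) + 1)/25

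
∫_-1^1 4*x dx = 0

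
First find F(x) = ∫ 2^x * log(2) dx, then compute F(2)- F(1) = 2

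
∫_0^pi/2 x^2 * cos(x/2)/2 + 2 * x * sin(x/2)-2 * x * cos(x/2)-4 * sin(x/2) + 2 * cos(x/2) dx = sqrt(2)*(-2 + pi/2)^2/2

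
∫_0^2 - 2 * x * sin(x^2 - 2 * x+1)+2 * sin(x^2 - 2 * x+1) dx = 0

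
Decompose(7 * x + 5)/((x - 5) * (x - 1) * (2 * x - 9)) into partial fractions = -146/(7*(2*x - 9)) + 3/(7*(x - 1)) + 10/(x - 5)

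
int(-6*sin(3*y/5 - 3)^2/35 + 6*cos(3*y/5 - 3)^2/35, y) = sin(6*y/5 - 6)/7 + C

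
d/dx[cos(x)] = -sin(x)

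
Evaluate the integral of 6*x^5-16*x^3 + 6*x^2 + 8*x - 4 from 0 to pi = -1 + (-2*pi + 1 + pi^3)^2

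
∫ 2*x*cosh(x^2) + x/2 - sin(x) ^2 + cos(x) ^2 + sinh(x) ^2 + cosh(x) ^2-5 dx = x^2/4 - 5*x + sin(2*x)/2 + sinh(2*x)/2 + sinh(x^2) + C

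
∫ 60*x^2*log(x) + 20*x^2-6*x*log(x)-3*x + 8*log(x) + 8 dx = x*(20*x^2 - 3*x + 8)*log(x) + C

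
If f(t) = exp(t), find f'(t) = exp(t)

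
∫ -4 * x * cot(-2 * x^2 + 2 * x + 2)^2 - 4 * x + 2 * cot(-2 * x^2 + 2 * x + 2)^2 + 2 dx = -cot(-2*x^2 + 2*x + 2) + C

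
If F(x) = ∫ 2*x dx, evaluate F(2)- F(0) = 4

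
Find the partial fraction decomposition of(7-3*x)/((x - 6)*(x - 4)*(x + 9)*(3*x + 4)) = 27/(736*(3*x + 4)) - 34/(4485*(x + 9)) + 5/(416*(x - 4)) - 1/(60*(x - 6))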